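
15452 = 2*7726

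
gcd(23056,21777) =1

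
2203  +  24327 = 26530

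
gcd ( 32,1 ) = 1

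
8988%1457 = 246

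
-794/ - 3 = 794/3 = 264.67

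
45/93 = 15/31 = 0.48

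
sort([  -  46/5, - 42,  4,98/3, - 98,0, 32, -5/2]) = [ - 98, - 42, - 46/5, - 5/2, 0, 4, 32,98/3]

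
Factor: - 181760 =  - 2^9*5^1* 71^1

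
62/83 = 62/83  =  0.75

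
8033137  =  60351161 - 52318024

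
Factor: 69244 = 2^2*7^1*2473^1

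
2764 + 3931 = 6695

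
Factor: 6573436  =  2^2*113^1*14543^1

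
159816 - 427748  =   - 267932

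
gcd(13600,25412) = 4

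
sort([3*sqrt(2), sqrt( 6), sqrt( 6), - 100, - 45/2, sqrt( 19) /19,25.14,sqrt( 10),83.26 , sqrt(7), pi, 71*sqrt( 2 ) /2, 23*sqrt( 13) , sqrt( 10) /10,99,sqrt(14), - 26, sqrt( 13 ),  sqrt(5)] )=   [ - 100, - 26, - 45/2, sqrt(19)/19, sqrt(10 ) /10, sqrt(5),sqrt(6), sqrt(6 ), sqrt(7),pi,sqrt( 10 ), sqrt (13 ), sqrt ( 14), 3*sqrt ( 2 ), 25.14, 71 * sqrt( 2 )/2, 23 * sqrt ( 13),  83.26, 99]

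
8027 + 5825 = 13852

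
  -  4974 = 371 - 5345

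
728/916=182/229 =0.79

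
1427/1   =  1427 = 1427.00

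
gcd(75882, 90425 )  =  1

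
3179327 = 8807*361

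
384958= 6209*62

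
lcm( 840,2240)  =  6720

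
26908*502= 13507816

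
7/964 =7/964 = 0.01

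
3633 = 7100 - 3467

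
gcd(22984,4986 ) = 2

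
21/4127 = 21/4127= 0.01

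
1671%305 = 146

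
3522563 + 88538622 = 92061185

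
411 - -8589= 9000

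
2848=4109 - 1261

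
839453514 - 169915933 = 669537581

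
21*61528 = 1292088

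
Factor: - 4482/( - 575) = 2^1*3^3*5^( - 2 ) * 23^( - 1)*83^1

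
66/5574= 11/929 = 0.01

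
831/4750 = 831/4750 = 0.17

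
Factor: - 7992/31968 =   -  2^( - 2) = - 1/4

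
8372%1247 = 890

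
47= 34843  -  34796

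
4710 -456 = 4254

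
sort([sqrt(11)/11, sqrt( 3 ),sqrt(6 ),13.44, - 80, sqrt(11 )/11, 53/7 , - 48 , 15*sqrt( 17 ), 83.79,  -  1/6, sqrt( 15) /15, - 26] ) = [ - 80,  -  48, - 26,-1/6 , sqrt( 15)/15,sqrt( 11 ) /11, sqrt( 11 ) /11, sqrt( 3), sqrt( 6),53/7 , 13.44,15*sqrt(17 ),  83.79 ]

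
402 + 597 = 999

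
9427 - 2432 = 6995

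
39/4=39/4 = 9.75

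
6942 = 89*78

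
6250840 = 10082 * 620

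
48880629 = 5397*9057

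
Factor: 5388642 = 2^1*3^2*7^1*42767^1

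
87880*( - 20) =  - 1757600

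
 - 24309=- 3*8103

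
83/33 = 83/33 =2.52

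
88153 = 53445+34708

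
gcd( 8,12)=4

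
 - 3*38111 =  - 114333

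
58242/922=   63 + 78/461 =63.17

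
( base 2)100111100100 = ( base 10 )2532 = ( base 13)11CA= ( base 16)9e4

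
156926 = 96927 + 59999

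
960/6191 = 960/6191 = 0.16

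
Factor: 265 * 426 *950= 2^2 * 3^1*5^3 * 19^1*53^1*71^1 =107245500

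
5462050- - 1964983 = 7427033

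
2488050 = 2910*855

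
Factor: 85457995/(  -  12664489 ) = - 5^1*7^1*23^1*43^( - 1 ) * 53^1*2003^1*294523^( - 1 )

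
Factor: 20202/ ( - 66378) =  - 7/23 = - 7^1*23^( - 1)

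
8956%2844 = 424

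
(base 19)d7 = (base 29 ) 8M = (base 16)FE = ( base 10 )254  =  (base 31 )86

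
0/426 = 0= 0.00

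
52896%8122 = 4164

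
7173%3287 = 599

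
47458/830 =23729/415=57.18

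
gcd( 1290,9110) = 10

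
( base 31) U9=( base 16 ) 3ab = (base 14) 4B1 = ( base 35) qt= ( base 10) 939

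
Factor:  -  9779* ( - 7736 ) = 2^3* 7^1*11^1*127^1* 967^1 =75650344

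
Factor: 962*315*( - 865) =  - 262120950 =- 2^1 * 3^2 * 5^2 * 7^1*13^1*  37^1* 173^1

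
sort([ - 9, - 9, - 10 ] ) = [ - 10, - 9,- 9 ]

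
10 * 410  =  4100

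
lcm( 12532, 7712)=100256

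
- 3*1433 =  - 4299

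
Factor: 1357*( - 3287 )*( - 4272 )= 19055080848 = 2^4*3^1*19^1*23^1*59^1 * 89^1*173^1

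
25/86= 25/86 =0.29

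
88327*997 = 88062019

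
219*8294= 1816386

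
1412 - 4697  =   - 3285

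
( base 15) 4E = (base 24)32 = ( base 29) 2G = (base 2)1001010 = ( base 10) 74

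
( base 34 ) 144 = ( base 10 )1296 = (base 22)2ek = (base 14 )688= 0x510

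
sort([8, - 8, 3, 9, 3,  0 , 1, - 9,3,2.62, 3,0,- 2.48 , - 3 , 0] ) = [-9,- 8,-3, - 2.48, 0, 0,0,  1,2.62,3,3,3,3, 8 , 9 ] 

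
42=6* 7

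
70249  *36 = 2528964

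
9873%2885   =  1218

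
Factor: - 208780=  - 2^2*5^1*11^1*13^1*73^1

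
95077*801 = 76156677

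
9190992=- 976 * (- 9417 ) 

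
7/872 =7/872 = 0.01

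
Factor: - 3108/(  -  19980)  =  3^( - 2)*5^(  -  1 )*7^1=7/45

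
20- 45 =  - 25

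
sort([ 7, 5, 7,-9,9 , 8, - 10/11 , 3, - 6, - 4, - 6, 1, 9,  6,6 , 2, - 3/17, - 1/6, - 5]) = [ - 9, - 6, - 6,  -  5, - 4, - 10/11,-3/17,-1/6,  1, 2, 3, 5,6 , 6, 7, 7 , 8,9,9 ]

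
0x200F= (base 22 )gl1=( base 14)2dc3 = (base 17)1B6D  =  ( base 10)8207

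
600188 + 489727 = 1089915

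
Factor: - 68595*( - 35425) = 2429977875 = 3^1*5^3*13^1*17^1*109^1*269^1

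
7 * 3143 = 22001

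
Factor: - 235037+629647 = 394610= 2^1*5^1*39461^1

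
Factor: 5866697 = 1063^1*5519^1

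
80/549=80/549 = 0.15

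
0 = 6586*0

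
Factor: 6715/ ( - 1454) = -2^ (-1 )*5^1*17^1* 79^1*727^(-1)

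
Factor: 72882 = 2^1*3^2*4049^1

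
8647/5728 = 1 + 2919/5728 = 1.51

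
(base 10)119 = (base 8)167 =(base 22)59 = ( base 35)3e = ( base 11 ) a9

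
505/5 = 101 = 101.00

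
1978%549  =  331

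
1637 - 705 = 932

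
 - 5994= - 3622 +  - 2372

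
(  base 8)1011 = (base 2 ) 1000001001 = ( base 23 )mf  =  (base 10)521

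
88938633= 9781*9093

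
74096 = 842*88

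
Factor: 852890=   2^1*5^1*17^1*29^1*173^1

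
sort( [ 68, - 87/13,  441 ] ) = [  -  87/13, 68,441 ] 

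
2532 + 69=2601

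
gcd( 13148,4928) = 4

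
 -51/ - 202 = 51/202 = 0.25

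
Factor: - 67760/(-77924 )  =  2^2 * 5^1*23^( - 1)=20/23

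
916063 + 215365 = 1131428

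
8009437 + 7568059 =15577496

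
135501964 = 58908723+76593241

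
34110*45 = 1534950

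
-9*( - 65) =585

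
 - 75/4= - 75/4= - 18.75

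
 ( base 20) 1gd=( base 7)2065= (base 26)125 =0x2dd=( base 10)733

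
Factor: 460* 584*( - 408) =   -  109605120=- 2^8*3^1*5^1*17^1*23^1 * 73^1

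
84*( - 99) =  -8316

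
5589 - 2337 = 3252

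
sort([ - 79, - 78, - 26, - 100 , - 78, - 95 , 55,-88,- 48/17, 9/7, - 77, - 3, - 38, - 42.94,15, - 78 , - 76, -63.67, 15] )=[ - 100, - 95, - 88, - 79, - 78,-78,-78, - 77,-76, - 63.67 , - 42.94, - 38,-26, - 3,-48/17,9/7, 15,  15, 55] 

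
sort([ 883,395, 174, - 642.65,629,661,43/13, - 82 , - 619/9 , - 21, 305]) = [ - 642.65,-82,  -  619/9, - 21 , 43/13,174, 305,  395,629, 661 , 883 ] 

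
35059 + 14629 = 49688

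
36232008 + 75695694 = 111927702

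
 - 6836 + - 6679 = -13515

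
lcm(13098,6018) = 222666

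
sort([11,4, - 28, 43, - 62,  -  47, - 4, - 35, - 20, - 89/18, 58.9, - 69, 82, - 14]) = [ - 69, - 62 ,  -  47 , - 35,  -  28, - 20, - 14, - 89/18, - 4, 4,11 , 43, 58.9, 82]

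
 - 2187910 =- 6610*331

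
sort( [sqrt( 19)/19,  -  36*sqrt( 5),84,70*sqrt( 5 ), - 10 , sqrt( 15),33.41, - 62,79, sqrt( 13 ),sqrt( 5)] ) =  [ - 36*sqrt ( 5 ), - 62, - 10,  sqrt(19) /19,sqrt( 5 ), sqrt (13), sqrt(15),33.41,79,84,70*sqrt(5 ) ]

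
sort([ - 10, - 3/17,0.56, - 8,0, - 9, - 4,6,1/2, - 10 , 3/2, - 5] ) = [ - 10, - 10, - 9, - 8, - 5, - 4, - 3/17,0,1/2, 0.56,3/2, 6] 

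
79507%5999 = 1520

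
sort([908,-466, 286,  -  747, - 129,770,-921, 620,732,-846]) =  [-921, - 846 ,  -  747,-466,- 129, 286,  620,732,770,908]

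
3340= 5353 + - 2013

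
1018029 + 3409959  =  4427988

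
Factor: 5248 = 2^7*41^1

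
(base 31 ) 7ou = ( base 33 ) 6ta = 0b1110101001101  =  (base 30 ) 8a1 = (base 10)7501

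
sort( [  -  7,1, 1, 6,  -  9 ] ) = [ - 9,-7,1 , 1, 6]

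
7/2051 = 1/293 = 0.00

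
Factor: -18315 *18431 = -3^2*5^1*7^1 * 11^1 *37^1*2633^1 = -337563765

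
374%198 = 176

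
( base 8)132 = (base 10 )90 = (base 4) 1122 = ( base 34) 2m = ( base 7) 156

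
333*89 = 29637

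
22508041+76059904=98567945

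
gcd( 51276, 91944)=12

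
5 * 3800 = 19000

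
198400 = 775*256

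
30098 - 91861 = -61763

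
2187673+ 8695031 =10882704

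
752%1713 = 752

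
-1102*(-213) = 234726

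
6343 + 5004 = 11347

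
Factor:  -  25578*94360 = -2413540080 = -2^4*3^2*5^1*7^3*29^1*337^1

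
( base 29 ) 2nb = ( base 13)10c7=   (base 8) 4470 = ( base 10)2360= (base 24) 428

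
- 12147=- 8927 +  - 3220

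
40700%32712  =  7988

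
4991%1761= 1469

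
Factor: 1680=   2^4*3^1* 5^1*7^1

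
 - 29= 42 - 71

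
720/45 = 16 = 16.00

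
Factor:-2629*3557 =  - 11^1*239^1*3557^1 = - 9351353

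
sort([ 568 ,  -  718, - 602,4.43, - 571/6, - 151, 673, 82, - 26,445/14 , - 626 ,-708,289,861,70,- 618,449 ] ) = [ - 718, - 708 , - 626 , - 618 ,  -  602, - 151,-571/6, - 26,4.43,445/14,70,82,289,449, 568,673, 861]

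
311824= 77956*4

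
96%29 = 9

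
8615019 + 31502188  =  40117207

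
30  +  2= 32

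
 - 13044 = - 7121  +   - 5923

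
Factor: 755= 5^1*151^1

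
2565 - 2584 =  - 19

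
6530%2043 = 401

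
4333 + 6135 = 10468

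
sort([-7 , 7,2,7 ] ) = [ - 7,2 , 7,7 ] 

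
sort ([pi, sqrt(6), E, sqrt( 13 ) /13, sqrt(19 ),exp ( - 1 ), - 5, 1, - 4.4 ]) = [ - 5,-4.4,sqrt(13)/13, exp( - 1), 1, sqrt(6),E,  pi, sqrt(19 )]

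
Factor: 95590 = 2^1*5^1*11^2*79^1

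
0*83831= 0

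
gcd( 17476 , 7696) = 4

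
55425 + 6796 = 62221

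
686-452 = 234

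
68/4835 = 68/4835= 0.01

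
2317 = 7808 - 5491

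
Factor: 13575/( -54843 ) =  - 5^2*101^( - 1) = - 25/101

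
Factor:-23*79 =  -  1817  =  - 23^1*79^1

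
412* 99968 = 41186816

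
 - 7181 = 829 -8010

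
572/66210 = 286/33105 = 0.01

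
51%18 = 15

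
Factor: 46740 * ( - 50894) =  - 2^3*3^1*5^1*19^1*41^1 * 25447^1 = - 2378785560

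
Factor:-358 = -2^1*179^1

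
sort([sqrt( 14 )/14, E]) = [ sqrt( 14 )/14, E ] 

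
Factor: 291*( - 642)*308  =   - 2^3*3^2*7^1*11^1*97^1 * 107^1= -  57541176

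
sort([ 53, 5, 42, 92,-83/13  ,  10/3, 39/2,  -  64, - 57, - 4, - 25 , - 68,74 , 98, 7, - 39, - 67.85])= [  -  68, - 67.85,  -  64 , - 57, - 39, - 25, - 83/13, - 4,  10/3, 5, 7,39/2,42, 53,74, 92,98]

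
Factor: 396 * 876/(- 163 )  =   - 346896/163  =  -2^4*3^3*11^1*73^1* 163^( - 1)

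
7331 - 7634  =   - 303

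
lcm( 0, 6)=0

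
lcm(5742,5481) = 120582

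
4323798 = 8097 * 534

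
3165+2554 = 5719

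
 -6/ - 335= 6/335 = 0.02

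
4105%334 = 97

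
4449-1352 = 3097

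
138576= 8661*16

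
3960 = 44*90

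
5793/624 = 1931/208 = 9.28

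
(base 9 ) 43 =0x27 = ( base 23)1G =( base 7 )54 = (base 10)39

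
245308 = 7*35044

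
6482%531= 110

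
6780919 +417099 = 7198018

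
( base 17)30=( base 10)51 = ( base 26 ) 1p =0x33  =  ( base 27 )1o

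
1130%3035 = 1130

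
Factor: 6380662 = 2^1 *367^1*  8693^1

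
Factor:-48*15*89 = - 2^4*3^2*5^1*89^1 = -64080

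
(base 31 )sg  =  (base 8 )1564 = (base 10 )884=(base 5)12014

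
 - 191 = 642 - 833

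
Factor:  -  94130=-2^1*5^1*9413^1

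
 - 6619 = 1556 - 8175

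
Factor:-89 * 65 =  - 5^1*13^1*89^1 = -5785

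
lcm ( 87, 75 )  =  2175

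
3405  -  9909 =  - 6504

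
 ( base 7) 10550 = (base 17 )94c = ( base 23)51d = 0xA79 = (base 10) 2681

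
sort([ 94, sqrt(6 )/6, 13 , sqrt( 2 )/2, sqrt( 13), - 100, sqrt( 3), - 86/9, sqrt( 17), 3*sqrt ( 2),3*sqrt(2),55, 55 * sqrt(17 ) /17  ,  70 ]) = [ - 100, - 86/9,sqrt ( 6)/6,sqrt( 2 )/2, sqrt ( 3 ), sqrt( 13 ), sqrt( 17),  3*sqrt(2), 3*sqrt( 2),13 , 55*sqrt(17) /17,55, 70,94]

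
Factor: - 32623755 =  - 3^1 * 5^1 * 59^1*191^1*193^1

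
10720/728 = 14 + 66/91  =  14.73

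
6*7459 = 44754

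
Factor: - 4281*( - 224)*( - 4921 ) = - 4718963424 = -2^5 * 3^1*7^2*19^1*37^1*1427^1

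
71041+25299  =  96340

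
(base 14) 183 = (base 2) 100110111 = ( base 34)95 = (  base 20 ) FB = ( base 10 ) 311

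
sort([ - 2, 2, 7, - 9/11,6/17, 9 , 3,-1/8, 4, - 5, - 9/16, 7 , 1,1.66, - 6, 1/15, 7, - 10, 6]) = [-10, - 6, - 5,-2, - 9/11, - 9/16, - 1/8, 1/15, 6/17, 1,1.66, 2,3,4  ,  6,7, 7,  7, 9 ] 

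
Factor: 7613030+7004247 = 14617277 = 263^1* 55579^1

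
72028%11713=1750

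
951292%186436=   19112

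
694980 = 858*810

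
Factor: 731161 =311^1*2351^1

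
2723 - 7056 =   -  4333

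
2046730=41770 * 49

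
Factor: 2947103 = 17^1*173359^1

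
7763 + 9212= 16975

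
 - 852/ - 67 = 12+48/67 = 12.72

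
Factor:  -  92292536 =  - 2^3*7^1*1648081^1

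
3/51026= 3/51026=0.00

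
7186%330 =256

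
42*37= 1554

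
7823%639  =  155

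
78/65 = 6/5 = 1.20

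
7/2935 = 7/2935 =0.00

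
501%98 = 11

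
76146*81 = 6167826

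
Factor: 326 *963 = 313938 = 2^1*3^2 * 107^1 * 163^1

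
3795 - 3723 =72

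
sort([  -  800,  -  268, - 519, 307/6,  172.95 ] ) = [ - 800,-519,-268 , 307/6,172.95]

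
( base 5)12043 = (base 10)898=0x382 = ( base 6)4054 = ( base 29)11s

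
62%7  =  6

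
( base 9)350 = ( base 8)440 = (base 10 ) 288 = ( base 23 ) cc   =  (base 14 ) 168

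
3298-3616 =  - 318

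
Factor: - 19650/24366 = -25/31  =  - 5^2*31^( - 1)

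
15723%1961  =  35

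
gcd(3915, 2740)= 5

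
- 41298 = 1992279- 2033577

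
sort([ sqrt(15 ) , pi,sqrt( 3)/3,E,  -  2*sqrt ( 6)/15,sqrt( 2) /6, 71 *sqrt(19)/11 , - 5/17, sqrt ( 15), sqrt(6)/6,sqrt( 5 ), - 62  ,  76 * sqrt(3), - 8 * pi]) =[-62, - 8*pi,-2 * sqrt( 6)/15, - 5/17,sqrt( 2 )/6,sqrt(6)/6,sqrt(3 )/3,sqrt( 5 ) , E, pi , sqrt( 15 ),sqrt(15),71 * sqrt( 19)/11,76*sqrt(3) ]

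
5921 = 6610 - 689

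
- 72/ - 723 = 24/241 = 0.10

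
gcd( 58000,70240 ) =80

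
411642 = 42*9801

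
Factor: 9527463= 3^4*11^1 * 17^2* 37^1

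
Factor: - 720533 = - 11^1*31^1*2113^1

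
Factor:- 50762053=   -  19^1*83^1*32189^1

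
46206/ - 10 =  - 23103/5  =  -4620.60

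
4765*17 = 81005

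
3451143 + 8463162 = 11914305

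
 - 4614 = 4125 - 8739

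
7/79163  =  1/11309 = 0.00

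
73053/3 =24351 = 24351.00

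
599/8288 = 599/8288 = 0.07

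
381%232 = 149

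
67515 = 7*9645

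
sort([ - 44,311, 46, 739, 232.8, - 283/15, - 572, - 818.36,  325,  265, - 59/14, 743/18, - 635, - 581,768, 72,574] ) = [-818.36, - 635, - 581,-572, - 44, -283/15, - 59/14,743/18,46,72,232.8,265,311,325, 574,739,768]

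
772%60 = 52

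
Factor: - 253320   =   - 2^3*3^1*5^1*2111^1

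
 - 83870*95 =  - 7967650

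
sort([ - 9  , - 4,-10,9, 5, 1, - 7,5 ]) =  [ - 10, -9  , - 7, - 4, 1,5,5,9] 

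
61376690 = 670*91607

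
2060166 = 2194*939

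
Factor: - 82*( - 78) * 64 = 409344= 2^8*3^1* 13^1 *41^1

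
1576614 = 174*9061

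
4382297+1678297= 6060594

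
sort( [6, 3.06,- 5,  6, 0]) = [ -5,0,3.06, 6,6 ] 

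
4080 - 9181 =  - 5101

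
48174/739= 65 +139/739 =65.19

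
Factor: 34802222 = 2^1*7^1*13^1*43^1*4447^1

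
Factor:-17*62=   -  1054 = - 2^1*17^1*31^1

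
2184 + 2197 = 4381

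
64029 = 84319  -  20290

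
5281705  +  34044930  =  39326635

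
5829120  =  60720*96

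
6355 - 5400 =955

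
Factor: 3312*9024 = 2^10*3^3*23^1*47^1= 29887488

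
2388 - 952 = 1436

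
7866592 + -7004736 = 861856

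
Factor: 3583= 3583^1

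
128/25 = 128/25 = 5.12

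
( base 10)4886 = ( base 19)DA3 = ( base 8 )11426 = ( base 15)16ab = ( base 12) 29B2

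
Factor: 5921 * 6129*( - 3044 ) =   -  110466178596 = - 2^2*3^3 * 31^1 * 191^1*227^1 * 761^1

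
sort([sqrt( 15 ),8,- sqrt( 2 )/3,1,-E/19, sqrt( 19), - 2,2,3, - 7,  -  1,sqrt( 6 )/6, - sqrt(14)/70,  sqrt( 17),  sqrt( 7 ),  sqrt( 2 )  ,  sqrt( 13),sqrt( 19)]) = [-7,  -  2,  -  1,-sqrt( 2)/3, - E/19, - sqrt(14 )/70, sqrt( 6)/6, 1,  sqrt( 2), 2, sqrt( 7 ), 3, sqrt ( 13 ),sqrt(15 ), sqrt( 17),  sqrt(19), sqrt (19 ),8 ]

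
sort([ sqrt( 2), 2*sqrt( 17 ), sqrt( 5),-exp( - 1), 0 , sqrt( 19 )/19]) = [ -exp ( - 1), 0, sqrt( 19 )/19,sqrt(2), sqrt( 5 ), 2*sqrt( 17)]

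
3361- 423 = 2938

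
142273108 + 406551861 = 548824969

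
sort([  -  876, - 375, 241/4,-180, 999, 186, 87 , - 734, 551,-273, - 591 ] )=[-876,  -  734, - 591,  -  375, - 273, - 180, 241/4, 87, 186, 551, 999 ]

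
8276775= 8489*975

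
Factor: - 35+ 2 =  - 3^1*11^1= - 33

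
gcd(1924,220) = 4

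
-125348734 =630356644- 755705378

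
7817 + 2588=10405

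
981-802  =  179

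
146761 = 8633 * 17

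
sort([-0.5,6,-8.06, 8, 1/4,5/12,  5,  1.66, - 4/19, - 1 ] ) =[ - 8.06,-1,-0.5, - 4/19, 1/4, 5/12,1.66,5,6,8]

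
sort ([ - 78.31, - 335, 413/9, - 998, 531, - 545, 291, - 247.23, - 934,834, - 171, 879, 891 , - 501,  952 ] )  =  [ - 998, - 934, - 545, - 501, - 335, - 247.23, - 171, - 78.31,413/9, 291,531,834,879, 891, 952 ]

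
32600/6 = 16300/3 = 5433.33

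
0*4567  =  0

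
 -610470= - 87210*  7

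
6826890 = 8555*798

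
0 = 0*73546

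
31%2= 1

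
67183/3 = 67183/3 = 22394.33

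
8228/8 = 2057/2 = 1028.50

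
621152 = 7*88736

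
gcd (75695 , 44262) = 1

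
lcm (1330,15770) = 110390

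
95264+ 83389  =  178653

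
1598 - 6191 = - 4593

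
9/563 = 9/563 =0.02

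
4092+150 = 4242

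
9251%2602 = 1445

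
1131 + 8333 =9464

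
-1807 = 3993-5800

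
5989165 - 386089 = 5603076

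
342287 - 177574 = 164713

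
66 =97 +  - 31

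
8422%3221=1980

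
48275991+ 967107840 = 1015383831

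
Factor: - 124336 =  - 2^4*19^1*409^1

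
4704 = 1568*3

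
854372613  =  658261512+196111101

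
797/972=797/972  =  0.82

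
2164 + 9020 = 11184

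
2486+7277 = 9763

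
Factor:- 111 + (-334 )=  - 5^1*89^1=- 445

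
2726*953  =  2597878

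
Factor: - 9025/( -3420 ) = 2^(  -  2) *3^( - 2 )*5^1*19^1 = 95/36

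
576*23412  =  13485312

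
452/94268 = 113/23567=0.00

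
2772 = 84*33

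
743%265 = 213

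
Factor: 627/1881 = 3^ (-1) = 1/3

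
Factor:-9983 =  - 67^1 * 149^1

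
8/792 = 1/99 = 0.01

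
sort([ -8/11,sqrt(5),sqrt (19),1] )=[-8/11,1,sqrt(5),sqrt(19)]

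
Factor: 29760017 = 7^1*107^1  *39733^1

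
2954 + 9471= 12425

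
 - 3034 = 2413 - 5447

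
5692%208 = 76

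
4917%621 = 570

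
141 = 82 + 59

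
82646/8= 41323/4= 10330.75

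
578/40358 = 17/1187 = 0.01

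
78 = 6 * 13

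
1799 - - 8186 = 9985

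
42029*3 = 126087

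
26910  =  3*8970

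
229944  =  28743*8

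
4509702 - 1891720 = 2617982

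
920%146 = 44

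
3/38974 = 3/38974 = 0.00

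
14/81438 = 1/5817 = 0.00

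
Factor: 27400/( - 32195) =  - 2^3 * 5^1*47^(- 1) = - 40/47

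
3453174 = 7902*437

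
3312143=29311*113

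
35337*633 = 22368321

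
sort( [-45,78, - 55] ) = [-55,  -  45,78]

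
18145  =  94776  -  76631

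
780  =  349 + 431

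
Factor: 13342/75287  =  2^1 * 7^1 * 79^( - 1)=14/79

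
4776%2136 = 504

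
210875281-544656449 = -333781168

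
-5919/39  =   - 1973/13=-151.77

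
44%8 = 4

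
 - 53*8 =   -  424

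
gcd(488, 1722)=2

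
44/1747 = 44/1747 = 0.03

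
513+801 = 1314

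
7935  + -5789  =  2146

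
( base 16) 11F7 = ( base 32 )4FN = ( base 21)a90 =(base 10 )4599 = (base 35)3QE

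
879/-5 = -176 + 1/5 =-  175.80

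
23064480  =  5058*4560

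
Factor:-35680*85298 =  - 2^6 * 5^1 * 223^1*42649^1 = -  3043432640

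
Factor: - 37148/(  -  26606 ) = 74/53 = 2^1*37^1*53^( - 1) 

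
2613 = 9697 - 7084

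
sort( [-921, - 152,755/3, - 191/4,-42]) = [ - 921,-152, - 191/4 , - 42,755/3 ]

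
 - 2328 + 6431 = 4103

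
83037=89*933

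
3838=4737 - 899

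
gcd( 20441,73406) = 1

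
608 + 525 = 1133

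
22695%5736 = 5487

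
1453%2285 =1453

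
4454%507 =398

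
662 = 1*662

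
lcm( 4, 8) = 8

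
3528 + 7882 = 11410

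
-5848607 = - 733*7979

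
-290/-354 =145/177 =0.82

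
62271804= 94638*658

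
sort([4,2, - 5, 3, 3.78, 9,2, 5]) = [ - 5, 2, 2 , 3, 3.78, 4, 5,9]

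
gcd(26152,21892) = 4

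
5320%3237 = 2083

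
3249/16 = 203+1/16 = 203.06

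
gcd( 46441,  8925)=1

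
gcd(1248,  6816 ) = 96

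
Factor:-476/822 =-238/411 = - 2^1*3^( - 1)*7^1*17^1* 137^( - 1) 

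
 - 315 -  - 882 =567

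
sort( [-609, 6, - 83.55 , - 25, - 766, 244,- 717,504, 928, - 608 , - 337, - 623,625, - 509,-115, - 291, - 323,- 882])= [ - 882,  -  766, -717, - 623, - 609 , -608, - 509, - 337, - 323 , - 291, - 115,  -  83.55,- 25, 6 , 244 , 504, 625,  928 ] 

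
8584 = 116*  74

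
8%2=0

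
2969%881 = 326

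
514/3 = 171 + 1/3 = 171.33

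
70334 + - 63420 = 6914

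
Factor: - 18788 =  - 2^2 * 7^1 *11^1*61^1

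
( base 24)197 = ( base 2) 1100011111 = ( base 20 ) 1JJ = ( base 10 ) 799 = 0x31f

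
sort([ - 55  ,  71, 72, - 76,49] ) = [ - 76,- 55, 49,71,72]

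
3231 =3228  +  3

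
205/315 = 41/63 = 0.65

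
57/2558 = 57/2558 = 0.02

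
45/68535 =1/1523 = 0.00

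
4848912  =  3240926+1607986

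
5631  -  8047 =  -  2416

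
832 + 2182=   3014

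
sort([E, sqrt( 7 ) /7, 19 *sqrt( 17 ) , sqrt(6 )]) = [sqrt( 7 ) /7,  sqrt( 6 ), E, 19*sqrt(17 ) ] 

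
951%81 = 60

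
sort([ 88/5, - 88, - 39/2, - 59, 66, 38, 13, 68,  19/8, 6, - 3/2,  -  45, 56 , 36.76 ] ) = [  -  88,-59, - 45,-39/2, - 3/2, 19/8 , 6, 13,88/5, 36.76,  38, 56,  66, 68 ] 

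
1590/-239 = - 7 + 83/239 = - 6.65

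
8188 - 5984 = 2204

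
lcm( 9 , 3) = 9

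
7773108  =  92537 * 84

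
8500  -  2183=6317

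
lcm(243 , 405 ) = 1215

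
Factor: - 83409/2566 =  - 2^(-1)*3^1*1283^(- 1)*27803^1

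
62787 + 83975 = 146762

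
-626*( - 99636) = 62372136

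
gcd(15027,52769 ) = 1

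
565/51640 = 113/10328 = 0.01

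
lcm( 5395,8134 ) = 528710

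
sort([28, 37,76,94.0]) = [ 28, 37,  76,94.0 ] 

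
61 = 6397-6336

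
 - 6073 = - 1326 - 4747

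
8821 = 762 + 8059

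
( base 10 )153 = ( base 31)4t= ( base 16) 99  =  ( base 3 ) 12200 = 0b10011001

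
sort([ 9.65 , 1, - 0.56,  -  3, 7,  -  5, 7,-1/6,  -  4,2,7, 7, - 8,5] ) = [ - 8,-5, - 4,-3,-0.56, - 1/6, 1,2,5, 7, 7, 7 , 7,  9.65 ]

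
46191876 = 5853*7892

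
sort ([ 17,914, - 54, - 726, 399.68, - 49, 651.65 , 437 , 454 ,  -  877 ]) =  [ - 877  ,-726, - 54, - 49, 17,399.68,437 , 454, 651.65, 914]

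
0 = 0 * 11224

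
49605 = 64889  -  15284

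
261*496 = 129456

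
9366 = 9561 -195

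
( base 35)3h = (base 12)A2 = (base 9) 145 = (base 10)122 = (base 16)7a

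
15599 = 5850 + 9749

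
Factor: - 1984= -2^6*31^1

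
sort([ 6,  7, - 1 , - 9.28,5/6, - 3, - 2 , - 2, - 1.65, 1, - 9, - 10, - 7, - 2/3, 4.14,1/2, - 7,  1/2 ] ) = [ - 10, - 9.28,  -  9, - 7, - 7, - 3, - 2, - 2, - 1.65,  -  1, - 2/3,1/2, 1/2,5/6,1,4.14,6 , 7 ] 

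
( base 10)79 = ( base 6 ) 211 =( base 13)61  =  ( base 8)117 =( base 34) 2B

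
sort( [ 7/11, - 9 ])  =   [-9, 7/11] 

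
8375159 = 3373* 2483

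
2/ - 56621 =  - 2/56621 = - 0.00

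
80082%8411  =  4383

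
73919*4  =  295676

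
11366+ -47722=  - 36356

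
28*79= 2212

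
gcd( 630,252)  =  126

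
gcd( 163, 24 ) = 1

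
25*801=20025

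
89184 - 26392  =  62792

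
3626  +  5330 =8956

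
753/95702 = 753/95702 = 0.01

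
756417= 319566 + 436851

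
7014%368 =22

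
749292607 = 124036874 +625255733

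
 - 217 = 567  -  784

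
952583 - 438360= 514223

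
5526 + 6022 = 11548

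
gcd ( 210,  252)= 42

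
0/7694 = 0  =  0.00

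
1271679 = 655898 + 615781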